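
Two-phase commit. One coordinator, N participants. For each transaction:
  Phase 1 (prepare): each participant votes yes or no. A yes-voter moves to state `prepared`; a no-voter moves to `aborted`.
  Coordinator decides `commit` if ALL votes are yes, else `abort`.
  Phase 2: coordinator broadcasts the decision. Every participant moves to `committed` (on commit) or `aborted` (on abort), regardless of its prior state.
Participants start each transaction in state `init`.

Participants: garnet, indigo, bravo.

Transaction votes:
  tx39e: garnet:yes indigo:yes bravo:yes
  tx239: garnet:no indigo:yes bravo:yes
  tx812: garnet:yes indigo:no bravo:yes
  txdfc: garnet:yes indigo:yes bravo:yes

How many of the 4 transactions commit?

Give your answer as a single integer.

Answer: 2

Derivation:
tx39e: all yes -> commit (commits=1)
tx239: no from garnet -> abort (commits=1)
tx812: no from indigo -> abort (commits=1)
txdfc: all yes -> commit (commits=2)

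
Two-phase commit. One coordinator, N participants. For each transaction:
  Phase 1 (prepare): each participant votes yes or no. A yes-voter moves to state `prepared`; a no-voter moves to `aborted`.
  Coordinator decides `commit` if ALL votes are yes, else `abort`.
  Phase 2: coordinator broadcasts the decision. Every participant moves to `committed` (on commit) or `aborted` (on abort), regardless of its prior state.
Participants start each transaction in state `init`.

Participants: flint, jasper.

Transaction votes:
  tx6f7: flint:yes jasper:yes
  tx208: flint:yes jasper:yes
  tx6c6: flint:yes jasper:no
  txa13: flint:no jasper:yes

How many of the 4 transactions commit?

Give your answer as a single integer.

Answer: 2

Derivation:
tx6f7: all yes -> commit (commits=1)
tx208: all yes -> commit (commits=2)
tx6c6: no from jasper -> abort (commits=2)
txa13: no from flint -> abort (commits=2)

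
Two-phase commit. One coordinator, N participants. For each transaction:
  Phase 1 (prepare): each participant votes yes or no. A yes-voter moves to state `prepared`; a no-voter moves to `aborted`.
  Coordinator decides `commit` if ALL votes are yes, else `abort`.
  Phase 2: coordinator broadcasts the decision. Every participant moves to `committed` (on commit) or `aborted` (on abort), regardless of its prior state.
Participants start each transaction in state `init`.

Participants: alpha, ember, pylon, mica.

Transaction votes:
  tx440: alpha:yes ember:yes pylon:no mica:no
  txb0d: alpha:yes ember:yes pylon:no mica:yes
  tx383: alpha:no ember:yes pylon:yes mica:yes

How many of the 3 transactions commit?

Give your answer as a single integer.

Answer: 0

Derivation:
tx440: no from pylon, mica -> abort (commits=0)
txb0d: no from pylon -> abort (commits=0)
tx383: no from alpha -> abort (commits=0)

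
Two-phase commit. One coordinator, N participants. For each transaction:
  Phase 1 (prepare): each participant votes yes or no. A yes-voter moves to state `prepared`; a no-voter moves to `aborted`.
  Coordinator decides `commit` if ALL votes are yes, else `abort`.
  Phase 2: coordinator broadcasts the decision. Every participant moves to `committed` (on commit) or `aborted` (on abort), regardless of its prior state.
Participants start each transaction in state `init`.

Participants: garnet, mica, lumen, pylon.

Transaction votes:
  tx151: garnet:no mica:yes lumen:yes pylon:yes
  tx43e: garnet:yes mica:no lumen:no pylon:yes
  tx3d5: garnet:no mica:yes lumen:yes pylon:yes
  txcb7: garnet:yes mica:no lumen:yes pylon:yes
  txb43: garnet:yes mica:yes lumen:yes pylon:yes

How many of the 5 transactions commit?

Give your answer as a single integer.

Answer: 1

Derivation:
tx151: no from garnet -> abort (commits=0)
tx43e: no from mica, lumen -> abort (commits=0)
tx3d5: no from garnet -> abort (commits=0)
txcb7: no from mica -> abort (commits=0)
txb43: all yes -> commit (commits=1)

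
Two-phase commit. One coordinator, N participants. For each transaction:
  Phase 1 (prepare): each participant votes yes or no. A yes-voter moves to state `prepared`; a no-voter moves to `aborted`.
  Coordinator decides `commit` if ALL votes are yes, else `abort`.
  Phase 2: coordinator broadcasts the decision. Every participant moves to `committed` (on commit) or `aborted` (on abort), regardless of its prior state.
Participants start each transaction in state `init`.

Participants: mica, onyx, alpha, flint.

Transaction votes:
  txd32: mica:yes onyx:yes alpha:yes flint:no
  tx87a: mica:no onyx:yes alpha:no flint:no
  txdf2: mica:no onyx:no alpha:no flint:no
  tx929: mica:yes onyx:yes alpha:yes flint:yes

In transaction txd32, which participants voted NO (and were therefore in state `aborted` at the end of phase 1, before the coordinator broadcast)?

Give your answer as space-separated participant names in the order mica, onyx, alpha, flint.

Txn txd32 phase 1: mica yes -> prepared; onyx yes -> prepared; alpha yes -> prepared; flint no -> aborted

Answer: flint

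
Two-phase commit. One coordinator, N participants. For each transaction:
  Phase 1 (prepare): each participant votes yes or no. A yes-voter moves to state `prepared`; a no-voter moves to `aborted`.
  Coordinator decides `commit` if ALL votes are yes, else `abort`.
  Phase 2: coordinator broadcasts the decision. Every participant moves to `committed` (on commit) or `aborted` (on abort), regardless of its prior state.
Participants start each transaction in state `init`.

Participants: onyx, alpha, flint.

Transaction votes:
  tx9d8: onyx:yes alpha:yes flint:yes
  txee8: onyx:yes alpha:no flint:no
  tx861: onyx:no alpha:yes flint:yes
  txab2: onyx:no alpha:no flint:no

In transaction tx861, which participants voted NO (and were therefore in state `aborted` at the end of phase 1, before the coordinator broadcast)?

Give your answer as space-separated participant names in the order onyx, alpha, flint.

Answer: onyx

Derivation:
Txn tx861 phase 1: onyx no -> aborted; alpha yes -> prepared; flint yes -> prepared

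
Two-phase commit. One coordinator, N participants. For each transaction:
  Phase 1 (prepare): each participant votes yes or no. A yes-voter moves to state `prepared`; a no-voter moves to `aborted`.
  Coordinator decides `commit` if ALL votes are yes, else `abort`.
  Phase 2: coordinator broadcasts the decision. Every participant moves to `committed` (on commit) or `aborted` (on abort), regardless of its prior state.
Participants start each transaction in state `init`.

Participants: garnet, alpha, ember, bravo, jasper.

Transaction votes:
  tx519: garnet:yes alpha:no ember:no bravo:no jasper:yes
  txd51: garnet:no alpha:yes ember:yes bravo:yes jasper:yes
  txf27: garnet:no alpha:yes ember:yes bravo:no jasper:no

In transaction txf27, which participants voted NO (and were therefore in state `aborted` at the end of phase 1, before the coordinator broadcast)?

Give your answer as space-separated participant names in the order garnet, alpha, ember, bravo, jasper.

Txn txf27 phase 1: garnet no -> aborted; alpha yes -> prepared; ember yes -> prepared; bravo no -> aborted; jasper no -> aborted

Answer: garnet bravo jasper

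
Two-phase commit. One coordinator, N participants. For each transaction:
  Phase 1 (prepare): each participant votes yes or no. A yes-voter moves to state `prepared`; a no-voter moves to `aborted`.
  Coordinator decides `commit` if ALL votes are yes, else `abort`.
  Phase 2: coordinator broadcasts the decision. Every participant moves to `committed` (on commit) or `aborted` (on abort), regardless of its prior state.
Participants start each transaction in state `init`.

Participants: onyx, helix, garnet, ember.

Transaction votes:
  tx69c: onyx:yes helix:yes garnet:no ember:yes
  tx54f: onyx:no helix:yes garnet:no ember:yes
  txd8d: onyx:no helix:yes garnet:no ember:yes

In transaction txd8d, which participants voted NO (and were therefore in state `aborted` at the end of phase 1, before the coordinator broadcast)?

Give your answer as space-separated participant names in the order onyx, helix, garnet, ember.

Answer: onyx garnet

Derivation:
Txn txd8d phase 1: onyx no -> aborted; helix yes -> prepared; garnet no -> aborted; ember yes -> prepared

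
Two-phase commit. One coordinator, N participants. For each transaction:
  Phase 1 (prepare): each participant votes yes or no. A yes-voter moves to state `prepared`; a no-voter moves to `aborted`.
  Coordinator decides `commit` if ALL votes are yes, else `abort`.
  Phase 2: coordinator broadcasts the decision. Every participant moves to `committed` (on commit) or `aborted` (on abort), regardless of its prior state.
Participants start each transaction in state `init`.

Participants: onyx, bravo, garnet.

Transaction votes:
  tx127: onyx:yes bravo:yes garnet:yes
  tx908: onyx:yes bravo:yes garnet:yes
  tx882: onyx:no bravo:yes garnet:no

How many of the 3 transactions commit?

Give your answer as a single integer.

Answer: 2

Derivation:
tx127: all yes -> commit (commits=1)
tx908: all yes -> commit (commits=2)
tx882: no from onyx, garnet -> abort (commits=2)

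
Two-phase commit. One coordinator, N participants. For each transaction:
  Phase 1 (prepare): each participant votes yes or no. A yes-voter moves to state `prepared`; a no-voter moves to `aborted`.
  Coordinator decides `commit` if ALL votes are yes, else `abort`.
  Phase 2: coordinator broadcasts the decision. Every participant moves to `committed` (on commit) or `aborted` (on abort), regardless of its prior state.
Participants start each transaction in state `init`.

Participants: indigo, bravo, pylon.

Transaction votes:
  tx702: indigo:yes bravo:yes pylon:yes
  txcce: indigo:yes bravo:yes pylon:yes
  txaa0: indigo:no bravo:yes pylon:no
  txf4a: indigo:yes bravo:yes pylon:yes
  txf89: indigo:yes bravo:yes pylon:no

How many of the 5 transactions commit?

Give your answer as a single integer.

Answer: 3

Derivation:
tx702: all yes -> commit (commits=1)
txcce: all yes -> commit (commits=2)
txaa0: no from indigo, pylon -> abort (commits=2)
txf4a: all yes -> commit (commits=3)
txf89: no from pylon -> abort (commits=3)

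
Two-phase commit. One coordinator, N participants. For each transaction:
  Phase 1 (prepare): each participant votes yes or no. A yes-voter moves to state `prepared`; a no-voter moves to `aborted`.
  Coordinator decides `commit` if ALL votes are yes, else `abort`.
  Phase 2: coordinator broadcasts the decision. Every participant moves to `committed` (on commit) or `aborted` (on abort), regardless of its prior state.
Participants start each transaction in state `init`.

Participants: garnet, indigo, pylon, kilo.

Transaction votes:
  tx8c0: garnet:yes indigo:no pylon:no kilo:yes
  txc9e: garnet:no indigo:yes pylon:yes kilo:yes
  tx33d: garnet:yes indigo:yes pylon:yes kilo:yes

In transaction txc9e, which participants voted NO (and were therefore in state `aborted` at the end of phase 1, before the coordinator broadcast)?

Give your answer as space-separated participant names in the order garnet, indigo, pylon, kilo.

Txn txc9e phase 1: garnet no -> aborted; indigo yes -> prepared; pylon yes -> prepared; kilo yes -> prepared

Answer: garnet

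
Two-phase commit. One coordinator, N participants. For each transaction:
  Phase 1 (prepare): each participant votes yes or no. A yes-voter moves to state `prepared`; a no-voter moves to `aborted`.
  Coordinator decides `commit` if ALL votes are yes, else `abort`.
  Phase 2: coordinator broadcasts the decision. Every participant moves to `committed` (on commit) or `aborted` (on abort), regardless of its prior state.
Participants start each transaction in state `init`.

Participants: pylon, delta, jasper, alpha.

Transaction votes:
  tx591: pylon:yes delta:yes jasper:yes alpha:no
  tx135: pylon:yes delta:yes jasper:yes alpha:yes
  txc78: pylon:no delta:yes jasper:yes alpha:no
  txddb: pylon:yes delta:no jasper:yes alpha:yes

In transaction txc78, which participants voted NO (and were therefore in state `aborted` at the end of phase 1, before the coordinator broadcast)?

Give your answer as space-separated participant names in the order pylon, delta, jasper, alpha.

Answer: pylon alpha

Derivation:
Txn txc78 phase 1: pylon no -> aborted; delta yes -> prepared; jasper yes -> prepared; alpha no -> aborted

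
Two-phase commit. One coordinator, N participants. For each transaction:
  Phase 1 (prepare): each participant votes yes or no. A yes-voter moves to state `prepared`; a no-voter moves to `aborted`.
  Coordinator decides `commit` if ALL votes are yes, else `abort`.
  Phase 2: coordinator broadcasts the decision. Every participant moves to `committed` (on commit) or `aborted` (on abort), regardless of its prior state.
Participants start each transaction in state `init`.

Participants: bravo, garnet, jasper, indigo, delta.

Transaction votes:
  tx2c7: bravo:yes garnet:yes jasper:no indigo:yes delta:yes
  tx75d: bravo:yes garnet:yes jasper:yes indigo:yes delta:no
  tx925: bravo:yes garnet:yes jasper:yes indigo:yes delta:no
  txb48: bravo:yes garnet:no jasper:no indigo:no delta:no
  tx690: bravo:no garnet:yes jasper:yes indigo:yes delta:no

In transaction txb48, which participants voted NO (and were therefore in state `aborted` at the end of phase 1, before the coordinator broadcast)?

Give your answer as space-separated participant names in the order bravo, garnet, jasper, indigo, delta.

Answer: garnet jasper indigo delta

Derivation:
Txn txb48 phase 1: bravo yes -> prepared; garnet no -> aborted; jasper no -> aborted; indigo no -> aborted; delta no -> aborted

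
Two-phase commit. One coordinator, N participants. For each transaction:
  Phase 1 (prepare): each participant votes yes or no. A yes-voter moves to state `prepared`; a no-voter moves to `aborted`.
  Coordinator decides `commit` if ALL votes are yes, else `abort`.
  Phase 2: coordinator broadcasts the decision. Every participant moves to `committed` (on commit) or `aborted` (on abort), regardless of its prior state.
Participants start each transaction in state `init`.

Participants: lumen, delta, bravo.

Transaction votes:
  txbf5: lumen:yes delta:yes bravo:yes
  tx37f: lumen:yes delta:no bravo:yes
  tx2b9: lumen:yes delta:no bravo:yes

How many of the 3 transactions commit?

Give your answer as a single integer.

Answer: 1

Derivation:
txbf5: all yes -> commit (commits=1)
tx37f: no from delta -> abort (commits=1)
tx2b9: no from delta -> abort (commits=1)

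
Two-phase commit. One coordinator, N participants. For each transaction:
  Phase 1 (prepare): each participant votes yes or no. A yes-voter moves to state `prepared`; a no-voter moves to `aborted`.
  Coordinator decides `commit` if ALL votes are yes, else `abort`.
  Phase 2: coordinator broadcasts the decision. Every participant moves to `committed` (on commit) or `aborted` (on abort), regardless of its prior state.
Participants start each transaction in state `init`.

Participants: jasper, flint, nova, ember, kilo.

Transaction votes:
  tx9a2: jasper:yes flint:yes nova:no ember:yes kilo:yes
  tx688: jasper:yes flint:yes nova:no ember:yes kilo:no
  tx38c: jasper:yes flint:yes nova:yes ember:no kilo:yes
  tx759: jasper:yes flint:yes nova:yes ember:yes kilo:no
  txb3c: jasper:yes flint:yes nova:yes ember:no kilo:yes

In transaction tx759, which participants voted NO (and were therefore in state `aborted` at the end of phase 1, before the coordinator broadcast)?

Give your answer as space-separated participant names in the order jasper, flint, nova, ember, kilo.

Txn tx759 phase 1: jasper yes -> prepared; flint yes -> prepared; nova yes -> prepared; ember yes -> prepared; kilo no -> aborted

Answer: kilo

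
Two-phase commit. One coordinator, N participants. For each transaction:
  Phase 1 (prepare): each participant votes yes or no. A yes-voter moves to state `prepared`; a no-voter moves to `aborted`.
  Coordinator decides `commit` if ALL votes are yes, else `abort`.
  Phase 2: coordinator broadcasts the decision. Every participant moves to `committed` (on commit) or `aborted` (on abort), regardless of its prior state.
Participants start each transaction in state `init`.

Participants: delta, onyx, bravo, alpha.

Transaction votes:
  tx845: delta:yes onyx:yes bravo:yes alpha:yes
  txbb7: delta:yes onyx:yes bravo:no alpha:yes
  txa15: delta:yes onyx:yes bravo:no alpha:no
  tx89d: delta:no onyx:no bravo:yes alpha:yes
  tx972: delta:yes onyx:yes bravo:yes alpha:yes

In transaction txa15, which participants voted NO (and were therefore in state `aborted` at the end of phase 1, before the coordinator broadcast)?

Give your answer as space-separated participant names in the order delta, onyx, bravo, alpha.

Txn txa15 phase 1: delta yes -> prepared; onyx yes -> prepared; bravo no -> aborted; alpha no -> aborted

Answer: bravo alpha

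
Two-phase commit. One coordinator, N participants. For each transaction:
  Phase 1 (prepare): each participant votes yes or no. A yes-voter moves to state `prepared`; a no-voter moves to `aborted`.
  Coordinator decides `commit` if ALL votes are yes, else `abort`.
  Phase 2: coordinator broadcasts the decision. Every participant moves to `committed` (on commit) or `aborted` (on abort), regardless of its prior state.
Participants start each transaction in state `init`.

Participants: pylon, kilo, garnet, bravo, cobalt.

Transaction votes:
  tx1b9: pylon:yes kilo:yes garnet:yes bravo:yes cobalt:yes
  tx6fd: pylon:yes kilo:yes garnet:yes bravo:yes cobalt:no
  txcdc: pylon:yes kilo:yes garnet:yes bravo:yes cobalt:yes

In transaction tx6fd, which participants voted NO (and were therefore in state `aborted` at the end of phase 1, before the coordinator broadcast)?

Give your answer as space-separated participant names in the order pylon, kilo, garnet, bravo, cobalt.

Txn tx6fd phase 1: pylon yes -> prepared; kilo yes -> prepared; garnet yes -> prepared; bravo yes -> prepared; cobalt no -> aborted

Answer: cobalt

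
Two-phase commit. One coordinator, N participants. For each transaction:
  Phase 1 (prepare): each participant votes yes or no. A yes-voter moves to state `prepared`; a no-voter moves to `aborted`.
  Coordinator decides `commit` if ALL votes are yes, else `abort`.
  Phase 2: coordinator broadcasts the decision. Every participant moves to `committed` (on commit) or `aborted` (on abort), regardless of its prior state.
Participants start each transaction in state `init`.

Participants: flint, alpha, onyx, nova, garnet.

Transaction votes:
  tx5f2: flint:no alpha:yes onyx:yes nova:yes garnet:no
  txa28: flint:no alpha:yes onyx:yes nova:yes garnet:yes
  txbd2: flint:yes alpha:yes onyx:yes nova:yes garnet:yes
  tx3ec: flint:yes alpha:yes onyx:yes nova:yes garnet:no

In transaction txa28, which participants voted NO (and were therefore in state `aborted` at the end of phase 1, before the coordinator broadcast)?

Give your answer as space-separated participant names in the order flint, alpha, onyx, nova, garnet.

Answer: flint

Derivation:
Txn txa28 phase 1: flint no -> aborted; alpha yes -> prepared; onyx yes -> prepared; nova yes -> prepared; garnet yes -> prepared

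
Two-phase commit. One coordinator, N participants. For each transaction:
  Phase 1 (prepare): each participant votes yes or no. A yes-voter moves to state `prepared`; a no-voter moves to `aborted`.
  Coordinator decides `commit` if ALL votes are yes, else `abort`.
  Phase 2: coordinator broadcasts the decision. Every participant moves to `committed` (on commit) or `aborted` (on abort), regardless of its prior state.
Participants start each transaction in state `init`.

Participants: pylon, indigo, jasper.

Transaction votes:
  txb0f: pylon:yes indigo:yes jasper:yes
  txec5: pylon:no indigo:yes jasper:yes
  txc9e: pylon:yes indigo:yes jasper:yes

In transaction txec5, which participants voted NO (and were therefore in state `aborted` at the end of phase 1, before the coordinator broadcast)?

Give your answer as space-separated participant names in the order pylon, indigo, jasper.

Answer: pylon

Derivation:
Txn txec5 phase 1: pylon no -> aborted; indigo yes -> prepared; jasper yes -> prepared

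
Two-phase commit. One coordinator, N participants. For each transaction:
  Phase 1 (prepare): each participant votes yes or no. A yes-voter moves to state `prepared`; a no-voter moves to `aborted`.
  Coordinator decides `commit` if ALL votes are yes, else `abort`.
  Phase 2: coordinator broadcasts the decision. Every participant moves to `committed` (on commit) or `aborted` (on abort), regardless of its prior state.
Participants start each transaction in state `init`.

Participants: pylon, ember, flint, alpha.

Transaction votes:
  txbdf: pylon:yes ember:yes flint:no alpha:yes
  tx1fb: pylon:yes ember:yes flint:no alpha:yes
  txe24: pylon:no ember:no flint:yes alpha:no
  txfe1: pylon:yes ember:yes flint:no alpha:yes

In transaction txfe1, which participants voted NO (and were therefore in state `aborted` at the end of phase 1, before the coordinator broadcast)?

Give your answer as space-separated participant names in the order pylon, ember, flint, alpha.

Txn txfe1 phase 1: pylon yes -> prepared; ember yes -> prepared; flint no -> aborted; alpha yes -> prepared

Answer: flint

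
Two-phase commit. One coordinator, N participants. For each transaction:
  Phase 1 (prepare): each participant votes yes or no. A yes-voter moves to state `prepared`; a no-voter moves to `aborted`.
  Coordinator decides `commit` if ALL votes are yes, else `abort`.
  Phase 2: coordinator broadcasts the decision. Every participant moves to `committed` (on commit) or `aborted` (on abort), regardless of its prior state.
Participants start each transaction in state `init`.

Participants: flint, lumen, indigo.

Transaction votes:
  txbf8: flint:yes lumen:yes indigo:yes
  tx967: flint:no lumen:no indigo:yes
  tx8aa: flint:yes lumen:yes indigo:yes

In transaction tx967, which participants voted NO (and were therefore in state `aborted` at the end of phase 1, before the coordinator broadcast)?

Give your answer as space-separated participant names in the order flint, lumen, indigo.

Txn tx967 phase 1: flint no -> aborted; lumen no -> aborted; indigo yes -> prepared

Answer: flint lumen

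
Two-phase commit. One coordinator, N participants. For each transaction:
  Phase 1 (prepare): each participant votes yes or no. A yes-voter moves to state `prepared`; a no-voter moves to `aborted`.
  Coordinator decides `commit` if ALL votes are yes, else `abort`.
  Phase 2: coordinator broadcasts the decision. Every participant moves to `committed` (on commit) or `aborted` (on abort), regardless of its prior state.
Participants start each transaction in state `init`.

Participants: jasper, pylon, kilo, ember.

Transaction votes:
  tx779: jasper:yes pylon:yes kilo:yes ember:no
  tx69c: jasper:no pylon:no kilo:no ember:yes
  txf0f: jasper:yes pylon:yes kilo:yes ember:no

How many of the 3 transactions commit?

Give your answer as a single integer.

Answer: 0

Derivation:
tx779: no from ember -> abort (commits=0)
tx69c: no from jasper, pylon, kilo -> abort (commits=0)
txf0f: no from ember -> abort (commits=0)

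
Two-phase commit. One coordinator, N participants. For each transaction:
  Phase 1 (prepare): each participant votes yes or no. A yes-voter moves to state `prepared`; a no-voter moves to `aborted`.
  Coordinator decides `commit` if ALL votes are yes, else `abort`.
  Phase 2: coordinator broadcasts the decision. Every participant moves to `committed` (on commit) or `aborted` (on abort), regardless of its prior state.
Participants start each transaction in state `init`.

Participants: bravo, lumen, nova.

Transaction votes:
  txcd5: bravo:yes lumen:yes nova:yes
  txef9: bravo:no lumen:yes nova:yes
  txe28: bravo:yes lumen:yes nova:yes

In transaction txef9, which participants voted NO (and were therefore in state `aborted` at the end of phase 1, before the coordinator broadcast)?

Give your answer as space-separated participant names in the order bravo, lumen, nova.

Answer: bravo

Derivation:
Txn txef9 phase 1: bravo no -> aborted; lumen yes -> prepared; nova yes -> prepared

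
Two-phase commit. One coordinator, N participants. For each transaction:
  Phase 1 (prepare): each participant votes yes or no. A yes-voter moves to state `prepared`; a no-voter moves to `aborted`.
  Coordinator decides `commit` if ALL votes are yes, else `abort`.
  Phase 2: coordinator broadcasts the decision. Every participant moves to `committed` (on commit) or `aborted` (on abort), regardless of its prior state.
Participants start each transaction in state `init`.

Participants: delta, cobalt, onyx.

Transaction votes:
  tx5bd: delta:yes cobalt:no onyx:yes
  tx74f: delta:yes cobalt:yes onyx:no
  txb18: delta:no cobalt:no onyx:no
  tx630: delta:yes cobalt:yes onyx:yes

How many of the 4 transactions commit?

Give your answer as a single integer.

Answer: 1

Derivation:
tx5bd: no from cobalt -> abort (commits=0)
tx74f: no from onyx -> abort (commits=0)
txb18: no from delta, cobalt, onyx -> abort (commits=0)
tx630: all yes -> commit (commits=1)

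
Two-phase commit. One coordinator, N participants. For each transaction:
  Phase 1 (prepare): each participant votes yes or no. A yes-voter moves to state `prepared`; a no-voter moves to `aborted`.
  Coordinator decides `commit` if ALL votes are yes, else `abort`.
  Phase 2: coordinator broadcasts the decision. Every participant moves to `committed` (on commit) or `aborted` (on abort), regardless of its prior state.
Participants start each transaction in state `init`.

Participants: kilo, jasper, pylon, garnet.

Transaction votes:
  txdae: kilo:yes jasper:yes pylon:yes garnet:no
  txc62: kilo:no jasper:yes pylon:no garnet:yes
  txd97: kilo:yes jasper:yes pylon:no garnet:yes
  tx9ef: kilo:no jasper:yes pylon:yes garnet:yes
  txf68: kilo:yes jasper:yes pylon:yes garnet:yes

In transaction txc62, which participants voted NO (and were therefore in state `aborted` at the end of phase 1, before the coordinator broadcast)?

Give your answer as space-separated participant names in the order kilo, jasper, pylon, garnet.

Answer: kilo pylon

Derivation:
Txn txc62 phase 1: kilo no -> aborted; jasper yes -> prepared; pylon no -> aborted; garnet yes -> prepared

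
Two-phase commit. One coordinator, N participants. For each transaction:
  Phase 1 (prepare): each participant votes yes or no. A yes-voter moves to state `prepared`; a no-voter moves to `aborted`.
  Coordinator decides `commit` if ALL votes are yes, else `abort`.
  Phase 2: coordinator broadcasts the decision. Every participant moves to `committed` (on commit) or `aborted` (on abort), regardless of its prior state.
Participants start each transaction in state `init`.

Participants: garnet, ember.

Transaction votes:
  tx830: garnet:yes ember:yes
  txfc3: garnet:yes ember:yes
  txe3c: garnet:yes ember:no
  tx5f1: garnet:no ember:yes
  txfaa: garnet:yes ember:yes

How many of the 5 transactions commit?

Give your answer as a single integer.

tx830: all yes -> commit (commits=1)
txfc3: all yes -> commit (commits=2)
txe3c: no from ember -> abort (commits=2)
tx5f1: no from garnet -> abort (commits=2)
txfaa: all yes -> commit (commits=3)

Answer: 3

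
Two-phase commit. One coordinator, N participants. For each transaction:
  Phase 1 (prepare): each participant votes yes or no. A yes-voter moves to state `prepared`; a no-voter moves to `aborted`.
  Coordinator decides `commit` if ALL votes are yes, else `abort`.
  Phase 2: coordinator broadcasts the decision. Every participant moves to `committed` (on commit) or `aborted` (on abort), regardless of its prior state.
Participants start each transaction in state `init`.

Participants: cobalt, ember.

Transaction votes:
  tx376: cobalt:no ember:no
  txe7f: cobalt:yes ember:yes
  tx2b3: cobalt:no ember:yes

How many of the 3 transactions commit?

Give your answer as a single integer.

tx376: no from cobalt, ember -> abort (commits=0)
txe7f: all yes -> commit (commits=1)
tx2b3: no from cobalt -> abort (commits=1)

Answer: 1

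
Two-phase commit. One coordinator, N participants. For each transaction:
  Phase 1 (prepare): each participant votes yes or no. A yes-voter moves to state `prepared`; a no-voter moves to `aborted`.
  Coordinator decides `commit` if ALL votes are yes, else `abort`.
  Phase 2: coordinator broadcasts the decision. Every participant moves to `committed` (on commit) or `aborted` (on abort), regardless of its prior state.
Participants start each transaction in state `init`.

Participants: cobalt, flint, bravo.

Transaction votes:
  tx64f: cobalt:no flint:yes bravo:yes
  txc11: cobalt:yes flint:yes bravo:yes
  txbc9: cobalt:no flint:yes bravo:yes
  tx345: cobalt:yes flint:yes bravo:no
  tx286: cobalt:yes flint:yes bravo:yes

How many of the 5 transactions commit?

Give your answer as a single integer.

tx64f: no from cobalt -> abort (commits=0)
txc11: all yes -> commit (commits=1)
txbc9: no from cobalt -> abort (commits=1)
tx345: no from bravo -> abort (commits=1)
tx286: all yes -> commit (commits=2)

Answer: 2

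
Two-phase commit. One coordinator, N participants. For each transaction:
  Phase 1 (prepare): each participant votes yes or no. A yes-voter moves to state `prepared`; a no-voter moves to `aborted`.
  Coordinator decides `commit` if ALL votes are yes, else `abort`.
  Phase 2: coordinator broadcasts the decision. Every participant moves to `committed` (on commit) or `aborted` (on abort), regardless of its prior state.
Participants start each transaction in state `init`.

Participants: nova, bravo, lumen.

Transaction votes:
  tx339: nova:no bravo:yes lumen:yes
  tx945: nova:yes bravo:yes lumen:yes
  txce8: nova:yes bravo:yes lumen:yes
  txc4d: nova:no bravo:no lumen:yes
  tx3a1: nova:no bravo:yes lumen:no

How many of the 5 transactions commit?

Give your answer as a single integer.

Answer: 2

Derivation:
tx339: no from nova -> abort (commits=0)
tx945: all yes -> commit (commits=1)
txce8: all yes -> commit (commits=2)
txc4d: no from nova, bravo -> abort (commits=2)
tx3a1: no from nova, lumen -> abort (commits=2)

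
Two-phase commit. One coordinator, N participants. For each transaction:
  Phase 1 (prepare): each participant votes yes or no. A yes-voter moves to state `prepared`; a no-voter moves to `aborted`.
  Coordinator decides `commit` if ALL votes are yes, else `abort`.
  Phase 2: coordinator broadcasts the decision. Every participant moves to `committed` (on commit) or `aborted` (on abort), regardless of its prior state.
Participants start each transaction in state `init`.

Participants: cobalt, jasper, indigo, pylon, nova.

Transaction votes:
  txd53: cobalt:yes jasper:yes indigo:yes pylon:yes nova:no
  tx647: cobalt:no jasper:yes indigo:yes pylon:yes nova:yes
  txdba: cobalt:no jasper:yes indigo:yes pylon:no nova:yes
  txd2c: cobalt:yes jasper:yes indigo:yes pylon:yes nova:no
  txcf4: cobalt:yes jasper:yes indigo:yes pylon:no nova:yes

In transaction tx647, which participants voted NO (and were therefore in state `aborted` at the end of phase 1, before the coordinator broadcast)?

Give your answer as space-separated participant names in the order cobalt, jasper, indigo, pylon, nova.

Txn tx647 phase 1: cobalt no -> aborted; jasper yes -> prepared; indigo yes -> prepared; pylon yes -> prepared; nova yes -> prepared

Answer: cobalt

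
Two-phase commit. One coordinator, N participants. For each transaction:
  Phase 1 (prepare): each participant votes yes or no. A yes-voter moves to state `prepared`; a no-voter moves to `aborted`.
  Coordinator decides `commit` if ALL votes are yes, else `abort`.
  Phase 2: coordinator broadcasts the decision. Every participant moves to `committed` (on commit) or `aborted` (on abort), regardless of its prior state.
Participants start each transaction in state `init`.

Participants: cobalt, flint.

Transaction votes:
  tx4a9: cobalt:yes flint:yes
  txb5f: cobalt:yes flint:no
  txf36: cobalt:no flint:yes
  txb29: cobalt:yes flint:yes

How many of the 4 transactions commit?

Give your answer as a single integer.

tx4a9: all yes -> commit (commits=1)
txb5f: no from flint -> abort (commits=1)
txf36: no from cobalt -> abort (commits=1)
txb29: all yes -> commit (commits=2)

Answer: 2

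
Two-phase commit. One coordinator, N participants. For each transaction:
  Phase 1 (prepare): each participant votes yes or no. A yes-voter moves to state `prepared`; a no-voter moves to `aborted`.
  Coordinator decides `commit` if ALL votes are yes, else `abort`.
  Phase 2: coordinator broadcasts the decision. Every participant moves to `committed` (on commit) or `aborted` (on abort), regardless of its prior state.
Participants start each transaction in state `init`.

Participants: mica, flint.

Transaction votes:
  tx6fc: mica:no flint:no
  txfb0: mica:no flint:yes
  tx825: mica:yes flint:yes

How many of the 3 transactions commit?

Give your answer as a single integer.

tx6fc: no from mica, flint -> abort (commits=0)
txfb0: no from mica -> abort (commits=0)
tx825: all yes -> commit (commits=1)

Answer: 1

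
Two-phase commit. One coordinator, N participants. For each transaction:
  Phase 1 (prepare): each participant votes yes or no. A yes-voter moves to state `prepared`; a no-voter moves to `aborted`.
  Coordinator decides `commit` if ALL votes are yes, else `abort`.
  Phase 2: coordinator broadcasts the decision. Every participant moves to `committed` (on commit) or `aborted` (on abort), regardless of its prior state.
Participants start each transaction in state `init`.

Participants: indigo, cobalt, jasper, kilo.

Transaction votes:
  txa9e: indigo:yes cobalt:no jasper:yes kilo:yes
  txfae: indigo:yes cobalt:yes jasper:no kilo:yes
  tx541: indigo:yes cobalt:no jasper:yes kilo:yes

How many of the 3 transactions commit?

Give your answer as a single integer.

txa9e: no from cobalt -> abort (commits=0)
txfae: no from jasper -> abort (commits=0)
tx541: no from cobalt -> abort (commits=0)

Answer: 0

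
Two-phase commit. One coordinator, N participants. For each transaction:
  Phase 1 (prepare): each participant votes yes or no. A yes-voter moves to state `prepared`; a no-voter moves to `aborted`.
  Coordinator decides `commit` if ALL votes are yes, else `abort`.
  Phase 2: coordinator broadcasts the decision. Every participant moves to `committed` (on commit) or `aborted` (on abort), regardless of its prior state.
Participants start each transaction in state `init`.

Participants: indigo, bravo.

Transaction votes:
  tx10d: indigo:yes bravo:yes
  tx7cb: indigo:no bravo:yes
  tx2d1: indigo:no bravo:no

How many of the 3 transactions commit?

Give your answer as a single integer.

Answer: 1

Derivation:
tx10d: all yes -> commit (commits=1)
tx7cb: no from indigo -> abort (commits=1)
tx2d1: no from indigo, bravo -> abort (commits=1)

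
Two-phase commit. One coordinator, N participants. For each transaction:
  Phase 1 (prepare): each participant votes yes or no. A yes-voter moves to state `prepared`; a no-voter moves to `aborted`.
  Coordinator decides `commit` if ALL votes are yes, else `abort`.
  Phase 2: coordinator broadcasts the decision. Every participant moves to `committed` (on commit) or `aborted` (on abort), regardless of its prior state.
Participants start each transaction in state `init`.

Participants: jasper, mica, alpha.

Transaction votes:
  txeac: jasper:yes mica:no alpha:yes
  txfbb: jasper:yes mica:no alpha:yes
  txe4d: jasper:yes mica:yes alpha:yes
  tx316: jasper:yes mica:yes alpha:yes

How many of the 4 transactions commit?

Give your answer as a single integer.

txeac: no from mica -> abort (commits=0)
txfbb: no from mica -> abort (commits=0)
txe4d: all yes -> commit (commits=1)
tx316: all yes -> commit (commits=2)

Answer: 2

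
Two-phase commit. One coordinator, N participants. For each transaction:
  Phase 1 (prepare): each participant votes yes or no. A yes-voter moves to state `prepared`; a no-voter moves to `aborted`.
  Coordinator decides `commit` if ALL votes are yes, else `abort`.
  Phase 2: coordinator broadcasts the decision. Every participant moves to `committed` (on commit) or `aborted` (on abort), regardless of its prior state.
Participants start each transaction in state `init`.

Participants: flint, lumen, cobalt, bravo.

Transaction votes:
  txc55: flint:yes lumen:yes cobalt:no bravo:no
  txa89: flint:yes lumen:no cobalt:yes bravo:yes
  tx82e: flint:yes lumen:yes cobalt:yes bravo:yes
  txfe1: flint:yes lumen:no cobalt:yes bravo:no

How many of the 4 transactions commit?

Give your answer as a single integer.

Answer: 1

Derivation:
txc55: no from cobalt, bravo -> abort (commits=0)
txa89: no from lumen -> abort (commits=0)
tx82e: all yes -> commit (commits=1)
txfe1: no from lumen, bravo -> abort (commits=1)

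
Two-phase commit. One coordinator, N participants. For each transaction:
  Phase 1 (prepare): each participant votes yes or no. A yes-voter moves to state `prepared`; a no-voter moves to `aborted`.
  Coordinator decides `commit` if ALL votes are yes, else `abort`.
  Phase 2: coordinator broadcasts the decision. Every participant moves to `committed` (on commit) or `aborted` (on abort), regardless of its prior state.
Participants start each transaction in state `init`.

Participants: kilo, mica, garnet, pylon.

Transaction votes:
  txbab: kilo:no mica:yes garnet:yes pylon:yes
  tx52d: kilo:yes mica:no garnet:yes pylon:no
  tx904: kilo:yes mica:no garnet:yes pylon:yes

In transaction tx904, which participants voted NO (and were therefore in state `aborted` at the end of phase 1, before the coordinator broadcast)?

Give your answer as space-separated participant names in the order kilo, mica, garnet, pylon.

Answer: mica

Derivation:
Txn tx904 phase 1: kilo yes -> prepared; mica no -> aborted; garnet yes -> prepared; pylon yes -> prepared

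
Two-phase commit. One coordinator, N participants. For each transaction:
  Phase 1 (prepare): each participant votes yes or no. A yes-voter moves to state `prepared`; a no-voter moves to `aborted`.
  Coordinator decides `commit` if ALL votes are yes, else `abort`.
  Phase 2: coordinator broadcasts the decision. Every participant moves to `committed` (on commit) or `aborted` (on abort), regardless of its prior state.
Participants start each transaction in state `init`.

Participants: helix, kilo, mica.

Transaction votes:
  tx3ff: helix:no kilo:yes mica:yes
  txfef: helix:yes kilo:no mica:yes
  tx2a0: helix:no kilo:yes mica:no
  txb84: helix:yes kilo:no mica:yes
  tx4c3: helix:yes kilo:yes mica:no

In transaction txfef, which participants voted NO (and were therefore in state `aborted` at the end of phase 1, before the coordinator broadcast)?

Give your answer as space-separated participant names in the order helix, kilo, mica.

Txn txfef phase 1: helix yes -> prepared; kilo no -> aborted; mica yes -> prepared

Answer: kilo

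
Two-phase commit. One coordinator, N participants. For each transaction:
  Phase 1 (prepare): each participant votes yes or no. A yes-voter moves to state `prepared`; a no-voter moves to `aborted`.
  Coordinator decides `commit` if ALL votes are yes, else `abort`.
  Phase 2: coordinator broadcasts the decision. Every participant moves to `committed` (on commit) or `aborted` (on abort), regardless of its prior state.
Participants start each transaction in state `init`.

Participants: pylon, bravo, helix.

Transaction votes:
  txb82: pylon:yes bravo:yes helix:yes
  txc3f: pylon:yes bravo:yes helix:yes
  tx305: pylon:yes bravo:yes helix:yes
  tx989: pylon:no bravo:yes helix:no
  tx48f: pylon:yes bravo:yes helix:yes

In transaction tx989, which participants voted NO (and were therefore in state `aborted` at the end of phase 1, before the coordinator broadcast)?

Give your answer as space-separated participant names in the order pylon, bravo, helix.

Answer: pylon helix

Derivation:
Txn tx989 phase 1: pylon no -> aborted; bravo yes -> prepared; helix no -> aborted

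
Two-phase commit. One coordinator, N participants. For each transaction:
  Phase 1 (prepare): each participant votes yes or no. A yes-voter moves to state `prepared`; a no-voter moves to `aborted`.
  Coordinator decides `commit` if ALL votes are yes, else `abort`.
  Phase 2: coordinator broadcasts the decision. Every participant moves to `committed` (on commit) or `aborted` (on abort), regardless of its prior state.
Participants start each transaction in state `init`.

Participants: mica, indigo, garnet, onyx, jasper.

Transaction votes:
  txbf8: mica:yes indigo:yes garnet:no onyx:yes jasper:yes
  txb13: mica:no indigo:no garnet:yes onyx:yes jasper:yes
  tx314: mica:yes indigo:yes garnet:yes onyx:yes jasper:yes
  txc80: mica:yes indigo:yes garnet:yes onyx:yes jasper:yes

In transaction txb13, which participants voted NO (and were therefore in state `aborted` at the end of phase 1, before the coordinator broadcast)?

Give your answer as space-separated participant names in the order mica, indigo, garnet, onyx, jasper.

Txn txb13 phase 1: mica no -> aborted; indigo no -> aborted; garnet yes -> prepared; onyx yes -> prepared; jasper yes -> prepared

Answer: mica indigo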